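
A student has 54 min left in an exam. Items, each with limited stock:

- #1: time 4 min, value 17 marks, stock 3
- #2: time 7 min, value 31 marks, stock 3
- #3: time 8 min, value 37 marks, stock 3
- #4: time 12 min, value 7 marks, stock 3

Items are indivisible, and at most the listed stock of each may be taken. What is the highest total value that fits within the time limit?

Best selections within time 54 and stock limits:
- 2×#1 + 3×#2 + 3×#3: time 53, value 238
- 3×#1 + 2×#2 + 3×#3: time 50, value 224
Best: 238 marks.

238 marks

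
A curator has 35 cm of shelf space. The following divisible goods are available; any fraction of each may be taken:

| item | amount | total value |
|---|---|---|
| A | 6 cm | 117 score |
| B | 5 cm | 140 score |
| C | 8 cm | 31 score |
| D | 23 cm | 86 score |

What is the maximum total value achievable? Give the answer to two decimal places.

347.83

Take in order of value per unit:
- B (140/5 per unit): all 5 → value 140, running total 140.00
- A (117/6 per unit): all 6 → value 117, running total 257.00
- C (31/8 per unit): all 8 → value 31, running total 288.00
- D (86/23 per unit): 16 of 23 → value 16×86/23 = 59.8261, running total 347.83
Total 347.83.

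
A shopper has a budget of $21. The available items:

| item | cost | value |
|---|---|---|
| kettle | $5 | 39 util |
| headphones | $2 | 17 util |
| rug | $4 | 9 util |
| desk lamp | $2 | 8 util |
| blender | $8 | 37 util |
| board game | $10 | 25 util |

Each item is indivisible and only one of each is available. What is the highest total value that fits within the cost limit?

Check high-value combinations within $21:
- kettle+headphones+rug+desk lamp+blender: cost 5+2+4+2+8=21, value 39+17+9+8+37=110
- kettle+headphones+rug+blender: cost 5+2+4+8=19, value 39+17+9+37=102
- kettle+headphones+desk lamp+blender: cost 5+2+2+8=17, value 39+17+8+37=101
- kettle+headphones+blender: cost 5+2+8=15, value 39+17+37=93
- kettle+rug+desk lamp+blender: cost 5+4+2+8=19, value 39+9+8+37=93
Best: 110 util.

110 util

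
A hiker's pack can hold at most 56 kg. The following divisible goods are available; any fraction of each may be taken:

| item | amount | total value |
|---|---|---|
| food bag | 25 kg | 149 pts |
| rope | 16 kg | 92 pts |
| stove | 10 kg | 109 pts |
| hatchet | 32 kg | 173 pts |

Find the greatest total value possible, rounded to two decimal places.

377.03

Take in order of value per unit:
- stove (109/10 per unit): all 10 → value 109, running total 109.00
- food bag (149/25 per unit): all 25 → value 149, running total 258.00
- rope (92/16 per unit): all 16 → value 92, running total 350.00
- hatchet (173/32 per unit): 5 of 32 → value 5×173/32 = 27.0313, running total 377.03
Total 377.03.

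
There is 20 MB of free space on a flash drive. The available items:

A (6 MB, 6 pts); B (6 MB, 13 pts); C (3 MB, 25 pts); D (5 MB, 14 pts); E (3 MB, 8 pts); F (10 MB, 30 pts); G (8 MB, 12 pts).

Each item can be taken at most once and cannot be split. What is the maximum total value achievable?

69 pts

Check high-value combinations within 20 MB:
- C+D+F: size 3+5+10=18, value 25+14+30=69
- B+C+F: size 6+3+10=19, value 13+25+30=68
- C+E+F: size 3+3+10=16, value 25+8+30=63
- A+C+F: size 6+3+10=19, value 6+25+30=61
- B+C+D+E: size 6+3+5+3=17, value 13+25+14+8=60
Best: 69 pts.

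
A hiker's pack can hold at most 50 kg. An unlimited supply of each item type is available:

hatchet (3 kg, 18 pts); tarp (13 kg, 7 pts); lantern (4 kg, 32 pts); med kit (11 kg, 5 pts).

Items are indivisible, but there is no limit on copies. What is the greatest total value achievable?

Best value-per-unit is lantern at 32/4; filling with it alone gives 12×32 = 384.
Optimal mix: 2×hatchet + 11×lantern → weight 50, value 388.

388 pts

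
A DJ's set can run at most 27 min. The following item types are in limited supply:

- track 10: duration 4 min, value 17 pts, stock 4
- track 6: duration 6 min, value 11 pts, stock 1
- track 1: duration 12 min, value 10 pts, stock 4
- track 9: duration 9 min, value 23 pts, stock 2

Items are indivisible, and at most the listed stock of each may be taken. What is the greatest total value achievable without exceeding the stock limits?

Best selections within duration 27 and stock limits:
- 4×track 10 + 1×track 9: duration 25, value 91
- 3×track 10 + 1×track 6 + 1×track 9: duration 27, value 85
Best: 91 pts.

91 pts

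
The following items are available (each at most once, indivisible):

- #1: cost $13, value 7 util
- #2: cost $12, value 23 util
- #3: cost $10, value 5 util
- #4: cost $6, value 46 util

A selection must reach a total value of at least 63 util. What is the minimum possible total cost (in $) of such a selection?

18

Subsets with value ≥ 63, sorted by total cost:
- #2+#4: cost 18, value 69
- #2+#3+#4: cost 28, value 74
- #1+#2+#4: cost 31, value 76
Minimum cost: 18 $.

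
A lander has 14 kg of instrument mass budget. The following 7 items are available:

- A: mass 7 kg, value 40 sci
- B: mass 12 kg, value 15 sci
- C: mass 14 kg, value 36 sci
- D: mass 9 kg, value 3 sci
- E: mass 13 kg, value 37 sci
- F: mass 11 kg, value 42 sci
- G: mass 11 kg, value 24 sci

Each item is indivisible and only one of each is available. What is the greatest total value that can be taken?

This is a 0/1 knapsack; check combinations near the capacity.
- F: mass 11, value 42
- A: mass 7, value 40
- E: mass 13, value 37
- C: mass 14, value 36
- G: mass 11, value 24
Best: 42 sci.

42 sci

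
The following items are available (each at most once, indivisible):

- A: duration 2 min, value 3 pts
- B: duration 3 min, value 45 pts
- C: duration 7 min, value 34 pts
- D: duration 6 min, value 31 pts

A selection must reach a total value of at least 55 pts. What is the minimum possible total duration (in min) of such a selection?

Subsets with value ≥ 55, sorted by total duration:
- B+D: duration 9, value 76
- B+C: duration 10, value 79
- A+B+D: duration 11, value 79
- A+B+C: duration 12, value 82
Minimum duration: 9 min.

9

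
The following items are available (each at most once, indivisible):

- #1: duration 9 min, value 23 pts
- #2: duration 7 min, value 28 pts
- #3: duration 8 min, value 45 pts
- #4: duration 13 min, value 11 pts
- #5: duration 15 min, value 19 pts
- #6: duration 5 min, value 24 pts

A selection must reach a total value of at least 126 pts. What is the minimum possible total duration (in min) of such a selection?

42

Subsets with value ≥ 126, sorted by total duration:
- #1+#2+#3+#4+#6: duration 42, value 131
- #1+#2+#3+#5+#6: duration 44, value 139
- #2+#3+#4+#5+#6: duration 48, value 127
Minimum duration: 42 min.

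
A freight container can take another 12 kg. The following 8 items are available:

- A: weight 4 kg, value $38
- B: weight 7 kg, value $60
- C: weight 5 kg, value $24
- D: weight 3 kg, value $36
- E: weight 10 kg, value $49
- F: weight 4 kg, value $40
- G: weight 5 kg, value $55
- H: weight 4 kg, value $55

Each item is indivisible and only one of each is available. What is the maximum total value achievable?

Check high-value combinations within 12 kg:
- D+G+H: weight 3+5+4=12, value 36+55+55=146
- A+F+H: weight 4+4+4=12, value 38+40+55=133
- D+F+H: weight 3+4+4=11, value 36+40+55=131
Best: $146.

$146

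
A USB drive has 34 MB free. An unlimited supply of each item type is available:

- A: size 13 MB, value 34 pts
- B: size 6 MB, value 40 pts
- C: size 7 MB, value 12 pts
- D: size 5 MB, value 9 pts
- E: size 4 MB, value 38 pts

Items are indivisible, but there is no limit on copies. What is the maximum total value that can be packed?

Best value-per-unit is E at 38/4; filling with it alone gives 8×38 = 304.
Optimal mix: 1×B + 7×E → size 34, value 306.

306 pts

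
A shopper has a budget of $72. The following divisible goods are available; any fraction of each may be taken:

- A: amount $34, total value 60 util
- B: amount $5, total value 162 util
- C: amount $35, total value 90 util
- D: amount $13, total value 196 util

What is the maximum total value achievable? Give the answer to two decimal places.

481.53

Take in order of value per unit:
- B (162/5 per unit): all 5 → value 162, running total 162.00
- D (196/13 per unit): all 13 → value 196, running total 358.00
- C (90/35 per unit): all 35 → value 90, running total 448.00
- A (60/34 per unit): 19 of 34 → value 19×60/34 = 33.5294, running total 481.53
Total 481.53.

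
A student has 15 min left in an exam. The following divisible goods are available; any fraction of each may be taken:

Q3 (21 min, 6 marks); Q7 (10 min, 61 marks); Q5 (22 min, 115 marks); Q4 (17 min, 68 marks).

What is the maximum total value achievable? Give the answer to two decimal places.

87.14

Take in order of value per unit:
- Q7 (61/10 per unit): all 10 → value 61, running total 61.00
- Q5 (115/22 per unit): 5 of 22 → value 5×115/22 = 26.1364, running total 87.14
Total 87.14.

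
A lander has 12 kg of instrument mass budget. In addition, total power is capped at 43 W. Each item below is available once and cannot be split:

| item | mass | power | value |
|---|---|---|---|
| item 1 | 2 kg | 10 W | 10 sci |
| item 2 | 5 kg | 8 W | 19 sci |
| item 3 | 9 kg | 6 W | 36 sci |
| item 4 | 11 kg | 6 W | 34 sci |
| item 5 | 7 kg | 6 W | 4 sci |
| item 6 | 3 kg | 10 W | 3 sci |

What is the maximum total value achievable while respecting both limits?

46 sci

Feasible sets respecting both limits:
- item 1+item 3: mass 11, power 16, value 46
- item 3+item 6: mass 12, power 16, value 39
- item 3: mass 9, power 6, value 36
- item 4: mass 11, power 6, value 34
Best: 46 sci.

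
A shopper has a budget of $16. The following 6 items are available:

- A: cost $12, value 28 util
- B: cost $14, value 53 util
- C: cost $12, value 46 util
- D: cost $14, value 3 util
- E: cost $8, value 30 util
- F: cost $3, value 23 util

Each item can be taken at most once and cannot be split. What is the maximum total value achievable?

69 util

Check high-value combinations within $16:
- C+F: cost 12+3=15, value 46+23=69
- E+F: cost 8+3=11, value 30+23=53
- B: cost 14, value 53
Best: 69 util.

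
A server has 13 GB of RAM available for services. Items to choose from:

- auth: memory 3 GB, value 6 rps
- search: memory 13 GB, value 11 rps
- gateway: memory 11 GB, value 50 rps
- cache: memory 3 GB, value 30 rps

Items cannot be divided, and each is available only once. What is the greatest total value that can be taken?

This is a 0/1 knapsack; check combinations near the capacity.
- gateway: memory 11, value 50
- auth+cache: memory 3+3=6, value 6+30=36
- cache: memory 3, value 30
- search: memory 13, value 11
Best: 50 rps.

50 rps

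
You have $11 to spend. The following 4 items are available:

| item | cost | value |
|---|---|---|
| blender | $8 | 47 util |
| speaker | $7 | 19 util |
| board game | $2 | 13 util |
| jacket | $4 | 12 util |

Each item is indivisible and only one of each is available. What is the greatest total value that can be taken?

This is a 0/1 knapsack; check combinations near the capacity.
- blender+board game: cost 8+2=10, value 47+13=60
- blender: cost 8, value 47
- speaker+board game: cost 7+2=9, value 19+13=32
- speaker+jacket: cost 7+4=11, value 19+12=31
Best: 60 util.

60 util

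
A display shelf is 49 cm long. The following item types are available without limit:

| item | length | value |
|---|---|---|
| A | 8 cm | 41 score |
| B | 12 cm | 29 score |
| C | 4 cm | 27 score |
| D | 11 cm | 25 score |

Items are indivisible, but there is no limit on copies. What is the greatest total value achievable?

324 score

Best value-per-unit is C at 27/4, and filling with it alone uses length 12×4=48. No mix of the others beats 12×27 = 324.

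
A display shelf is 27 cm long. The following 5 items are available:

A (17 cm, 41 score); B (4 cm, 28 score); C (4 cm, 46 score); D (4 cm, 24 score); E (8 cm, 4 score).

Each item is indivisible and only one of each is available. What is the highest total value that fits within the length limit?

115 score

Check high-value combinations within 27 cm:
- A+B+C: length 17+4+4=25, value 41+28+46=115
- A+C+D: length 17+4+4=25, value 41+46+24=111
- B+C+D+E: length 4+4+4+8=20, value 28+46+24+4=102
Best: 115 score.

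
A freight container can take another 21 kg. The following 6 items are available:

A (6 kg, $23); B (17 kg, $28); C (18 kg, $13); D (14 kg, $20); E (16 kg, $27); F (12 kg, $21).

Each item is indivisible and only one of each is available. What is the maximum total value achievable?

$44

This is a 0/1 knapsack; check combinations near the capacity.
- A+F: weight 6+12=18, value 23+21=44
- A+D: weight 6+14=20, value 23+20=43
- B: weight 17, value 28
Best: $44.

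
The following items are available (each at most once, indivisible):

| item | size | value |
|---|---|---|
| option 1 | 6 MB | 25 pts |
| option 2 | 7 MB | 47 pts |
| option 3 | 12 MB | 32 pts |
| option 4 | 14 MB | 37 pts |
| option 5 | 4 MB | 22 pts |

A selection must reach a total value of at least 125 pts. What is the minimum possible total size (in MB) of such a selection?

Subsets with value ≥ 125, sorted by total size:
- option 1+option 2+option 3+option 5: size 29, value 126
- option 1+option 2+option 4+option 5: size 31, value 131
- option 2+option 3+option 4+option 5: size 37, value 138
Minimum size: 29 MB.

29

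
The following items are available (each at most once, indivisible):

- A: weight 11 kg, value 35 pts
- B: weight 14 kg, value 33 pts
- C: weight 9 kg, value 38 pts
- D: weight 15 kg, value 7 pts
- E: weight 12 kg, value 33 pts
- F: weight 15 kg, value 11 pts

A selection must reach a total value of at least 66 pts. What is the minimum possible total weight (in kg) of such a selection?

Subsets with value ≥ 66, sorted by total weight:
- A+C: weight 20, value 73
- C+E: weight 21, value 71
Minimum weight: 20 kg.

20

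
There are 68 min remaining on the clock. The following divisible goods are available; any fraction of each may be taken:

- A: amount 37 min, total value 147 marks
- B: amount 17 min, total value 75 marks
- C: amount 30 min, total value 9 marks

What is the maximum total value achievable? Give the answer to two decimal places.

226.20

Take in order of value per unit:
- B (75/17 per unit): all 17 → value 75, running total 75.00
- A (147/37 per unit): all 37 → value 147, running total 222.00
- C (9/30 per unit): 14 of 30 → value 14×9/30 = 4.2000, running total 226.20
Total 226.20.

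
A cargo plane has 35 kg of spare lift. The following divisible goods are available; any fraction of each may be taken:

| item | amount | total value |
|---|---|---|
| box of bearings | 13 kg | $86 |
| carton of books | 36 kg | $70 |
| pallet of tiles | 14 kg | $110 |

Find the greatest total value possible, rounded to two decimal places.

211.56

Take in order of value per unit:
- pallet of tiles (110/14 per unit): all 14 → value 110, running total 110.00
- box of bearings (86/13 per unit): all 13 → value 86, running total 196.00
- carton of books (70/36 per unit): 8 of 36 → value 8×70/36 = 15.5556, running total 211.56
Total 211.56.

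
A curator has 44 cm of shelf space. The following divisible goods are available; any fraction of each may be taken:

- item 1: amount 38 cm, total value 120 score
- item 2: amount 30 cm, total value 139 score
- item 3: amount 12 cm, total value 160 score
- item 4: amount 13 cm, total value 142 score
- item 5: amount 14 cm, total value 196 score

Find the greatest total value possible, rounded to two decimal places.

521.17

Take in order of value per unit:
- item 5 (196/14 per unit): all 14 → value 196, running total 196.00
- item 3 (160/12 per unit): all 12 → value 160, running total 356.00
- item 4 (142/13 per unit): all 13 → value 142, running total 498.00
- item 2 (139/30 per unit): 5 of 30 → value 5×139/30 = 23.1667, running total 521.17
Total 521.17.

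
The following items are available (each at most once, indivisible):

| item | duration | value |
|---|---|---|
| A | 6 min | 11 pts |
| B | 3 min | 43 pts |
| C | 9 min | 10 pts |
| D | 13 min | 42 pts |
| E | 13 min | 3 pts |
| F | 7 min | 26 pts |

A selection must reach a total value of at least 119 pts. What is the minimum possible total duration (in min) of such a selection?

29

Subsets with value ≥ 119, sorted by total duration:
- A+B+D+F: duration 29, value 122
- B+C+D+F: duration 32, value 121
Minimum duration: 29 min.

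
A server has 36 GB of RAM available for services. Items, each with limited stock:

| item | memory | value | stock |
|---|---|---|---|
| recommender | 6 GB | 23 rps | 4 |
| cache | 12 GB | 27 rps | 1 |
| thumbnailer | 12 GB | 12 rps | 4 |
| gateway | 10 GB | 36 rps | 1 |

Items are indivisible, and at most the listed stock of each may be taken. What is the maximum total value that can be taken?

Top feasible selections:
- 4×recommender + 1×gateway: memory 34, value 128
- 4×recommender + 1×cache: memory 36, value 119
Best: 128 rps.

128 rps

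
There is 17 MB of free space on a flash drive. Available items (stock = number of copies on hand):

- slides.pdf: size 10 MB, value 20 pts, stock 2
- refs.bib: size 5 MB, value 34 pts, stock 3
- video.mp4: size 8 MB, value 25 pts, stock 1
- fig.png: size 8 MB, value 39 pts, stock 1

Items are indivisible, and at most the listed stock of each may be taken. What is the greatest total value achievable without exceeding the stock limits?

102 pts

Best selections within size 17 and stock limits:
- 3×refs.bib: size 15, value 102
- 1×refs.bib + 1×fig.png: size 13, value 73
- 2×refs.bib: size 10, value 68
- 1×video.mp4 + 1×fig.png: size 16, value 64
Best: 102 pts.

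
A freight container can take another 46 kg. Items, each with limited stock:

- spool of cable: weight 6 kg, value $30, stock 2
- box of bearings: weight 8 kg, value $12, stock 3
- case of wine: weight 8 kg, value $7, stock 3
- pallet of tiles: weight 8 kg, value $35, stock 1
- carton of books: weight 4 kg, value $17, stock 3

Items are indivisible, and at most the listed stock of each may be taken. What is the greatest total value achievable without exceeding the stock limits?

$158

Top feasible selections:
- 2×spool of cable + 1×box of bearings + 1×pallet of tiles + 3×carton of books: weight 40, value 158
- 2×spool of cable + 1×case of wine + 1×pallet of tiles + 3×carton of books: weight 40, value 153
- 2×spool of cable + 2×box of bearings + 1×pallet of tiles + 2×carton of books: weight 44, value 153
- 2×spool of cable + 1×box of bearings + 1×case of wine + 1×pallet of tiles + 2×carton of books: weight 44, value 148
Best: $158.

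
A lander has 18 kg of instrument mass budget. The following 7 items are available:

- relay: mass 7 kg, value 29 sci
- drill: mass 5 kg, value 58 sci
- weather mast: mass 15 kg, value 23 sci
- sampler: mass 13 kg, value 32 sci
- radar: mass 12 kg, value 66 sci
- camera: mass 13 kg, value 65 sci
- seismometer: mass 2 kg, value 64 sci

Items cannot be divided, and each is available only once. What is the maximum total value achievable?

Check high-value combinations within 18 kg:
- relay+drill+seismometer: mass 7+5+2=14, value 29+58+64=151
- radar+seismometer: mass 12+2=14, value 66+64=130
- camera+seismometer: mass 13+2=15, value 65+64=129
- drill+radar: mass 5+12=17, value 58+66=124
Best: 151 sci.

151 sci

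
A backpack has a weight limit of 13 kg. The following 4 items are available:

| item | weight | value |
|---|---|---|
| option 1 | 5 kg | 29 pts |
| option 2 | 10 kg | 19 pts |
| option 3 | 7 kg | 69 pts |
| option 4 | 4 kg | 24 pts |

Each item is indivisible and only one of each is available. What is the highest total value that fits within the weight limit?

This is a 0/1 knapsack; check combinations near the capacity.
- option 1+option 3: weight 5+7=12, value 29+69=98
- option 3+option 4: weight 7+4=11, value 69+24=93
- option 3: weight 7, value 69
- option 1+option 4: weight 5+4=9, value 29+24=53
Best: 98 pts.

98 pts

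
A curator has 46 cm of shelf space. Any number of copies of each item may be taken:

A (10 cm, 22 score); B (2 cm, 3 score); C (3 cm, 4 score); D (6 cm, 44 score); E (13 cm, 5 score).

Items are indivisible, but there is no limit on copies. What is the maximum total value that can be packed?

314 score

Best value-per-unit is D at 44/6; filling with it alone gives 7×44 = 308.
Optimal mix: 2×B + 7×D → length 46, value 314.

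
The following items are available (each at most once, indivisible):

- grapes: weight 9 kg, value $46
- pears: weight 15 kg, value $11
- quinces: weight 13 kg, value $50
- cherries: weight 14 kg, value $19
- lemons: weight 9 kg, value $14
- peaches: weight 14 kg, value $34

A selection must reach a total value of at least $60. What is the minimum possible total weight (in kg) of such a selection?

Subsets with value ≥ 60, sorted by total weight:
- grapes+lemons: weight 18, value 60
- grapes+quinces: weight 22, value 96
- quinces+lemons: weight 22, value 64
- grapes+peaches: weight 23, value 80
Minimum weight: 18 kg.

18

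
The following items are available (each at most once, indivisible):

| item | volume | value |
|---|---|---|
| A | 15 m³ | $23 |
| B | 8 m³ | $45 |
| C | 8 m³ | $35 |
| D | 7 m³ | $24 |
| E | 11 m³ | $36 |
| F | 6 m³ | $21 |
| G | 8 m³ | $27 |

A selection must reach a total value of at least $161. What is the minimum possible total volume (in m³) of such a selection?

Subsets with value ≥ 161, sorted by total volume:
- B+C+D+E+F: volume 40, value 161
- B+C+E+F+G: volume 41, value 164
- B+C+D+E+G: volume 42, value 167
Minimum volume: 40 m³.

40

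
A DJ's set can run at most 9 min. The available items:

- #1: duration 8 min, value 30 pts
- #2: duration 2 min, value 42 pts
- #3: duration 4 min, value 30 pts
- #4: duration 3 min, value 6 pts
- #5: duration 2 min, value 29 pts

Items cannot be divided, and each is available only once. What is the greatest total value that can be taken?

Check high-value combinations within 9 min:
- #2+#3+#5: duration 2+4+2=8, value 42+30+29=101
- #2+#3+#4: duration 2+4+3=9, value 42+30+6=78
- #2+#4+#5: duration 2+3+2=7, value 42+6+29=77
- #2+#3: duration 2+4=6, value 42+30=72
Best: 101 pts.

101 pts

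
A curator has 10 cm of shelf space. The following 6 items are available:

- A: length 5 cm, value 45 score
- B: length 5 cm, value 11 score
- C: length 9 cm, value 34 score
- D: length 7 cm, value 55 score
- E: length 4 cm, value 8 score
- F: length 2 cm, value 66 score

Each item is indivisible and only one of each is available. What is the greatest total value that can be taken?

Check high-value combinations within 10 cm:
- D+F: length 7+2=9, value 55+66=121
- A+F: length 5+2=7, value 45+66=111
- B+F: length 5+2=7, value 11+66=77
Best: 121 score.

121 score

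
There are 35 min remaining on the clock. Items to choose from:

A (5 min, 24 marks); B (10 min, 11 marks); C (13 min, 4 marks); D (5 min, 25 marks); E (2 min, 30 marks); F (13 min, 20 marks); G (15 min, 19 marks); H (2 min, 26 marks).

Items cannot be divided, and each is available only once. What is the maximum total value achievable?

Check high-value combinations within 35 min:
- A+D+E+F+H: time 5+5+2+13+2=27, value 24+25+30+20+26=125
- A+D+E+G+H: time 5+5+2+15+2=29, value 24+25+30+19+26=124
- A+B+D+E+H: time 5+10+5+2+2=24, value 24+11+25+30+26=116
- B+D+E+F+H: time 10+5+2+13+2=32, value 11+25+30+20+26=112
- A+B+E+F+H: time 5+10+2+13+2=32, value 24+11+30+20+26=111
Best: 125 marks.

125 marks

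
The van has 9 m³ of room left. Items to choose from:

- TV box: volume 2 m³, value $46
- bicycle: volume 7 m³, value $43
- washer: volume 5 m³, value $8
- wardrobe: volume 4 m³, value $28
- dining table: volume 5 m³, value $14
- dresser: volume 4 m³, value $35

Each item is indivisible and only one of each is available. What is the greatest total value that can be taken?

$89

Check high-value combinations within 9 m³:
- TV box+bicycle: volume 2+7=9, value 46+43=89
- TV box+dresser: volume 2+4=6, value 46+35=81
- TV box+wardrobe: volume 2+4=6, value 46+28=74
- wardrobe+dresser: volume 4+4=8, value 28+35=63
- TV box+dining table: volume 2+5=7, value 46+14=60
Best: $89.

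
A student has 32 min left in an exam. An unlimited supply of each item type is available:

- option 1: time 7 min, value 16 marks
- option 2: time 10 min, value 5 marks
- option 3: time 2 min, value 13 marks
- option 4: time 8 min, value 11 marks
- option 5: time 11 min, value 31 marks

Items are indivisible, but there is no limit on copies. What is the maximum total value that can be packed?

Best value-per-unit is option 3 at 13/2, and filling with it alone uses time 16×2=32. No mix of the others beats 16×13 = 208.

208 marks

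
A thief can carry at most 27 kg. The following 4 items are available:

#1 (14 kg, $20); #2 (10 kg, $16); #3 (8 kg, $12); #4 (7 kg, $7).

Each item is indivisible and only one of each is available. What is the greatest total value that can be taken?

$36

Check high-value combinations within 27 kg:
- #1+#2: weight 14+10=24, value 20+16=36
- #2+#3+#4: weight 10+8+7=25, value 16+12+7=35
- #1+#3: weight 14+8=22, value 20+12=32
- #2+#3: weight 10+8=18, value 16+12=28
Best: $36.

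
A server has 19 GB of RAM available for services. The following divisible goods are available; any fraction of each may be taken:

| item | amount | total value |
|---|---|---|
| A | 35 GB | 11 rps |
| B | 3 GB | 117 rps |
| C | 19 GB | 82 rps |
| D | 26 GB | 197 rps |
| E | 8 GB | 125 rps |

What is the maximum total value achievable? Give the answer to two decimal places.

Take in order of value per unit:
- B (117/3 per unit): all 3 → value 117, running total 117.00
- E (125/8 per unit): all 8 → value 125, running total 242.00
- D (197/26 per unit): 8 of 26 → value 8×197/26 = 60.6154, running total 302.62
Total 302.62.

302.62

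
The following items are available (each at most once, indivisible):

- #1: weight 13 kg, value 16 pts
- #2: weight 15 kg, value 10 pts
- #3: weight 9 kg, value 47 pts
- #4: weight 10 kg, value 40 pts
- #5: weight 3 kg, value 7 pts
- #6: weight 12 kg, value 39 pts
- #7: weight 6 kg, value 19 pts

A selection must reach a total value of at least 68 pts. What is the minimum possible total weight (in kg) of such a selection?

18

Subsets with value ≥ 68, sorted by total weight:
- #3+#5+#7: weight 18, value 73
- #3+#4: weight 19, value 87
Minimum weight: 18 kg.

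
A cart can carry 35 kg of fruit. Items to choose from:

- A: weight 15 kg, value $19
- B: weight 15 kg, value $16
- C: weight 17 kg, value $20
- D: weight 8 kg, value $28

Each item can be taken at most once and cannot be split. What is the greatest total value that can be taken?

Check high-value combinations within 35 kg:
- C+D: weight 17+8=25, value 20+28=48
- A+D: weight 15+8=23, value 19+28=47
- B+D: weight 15+8=23, value 16+28=44
Best: $48.

$48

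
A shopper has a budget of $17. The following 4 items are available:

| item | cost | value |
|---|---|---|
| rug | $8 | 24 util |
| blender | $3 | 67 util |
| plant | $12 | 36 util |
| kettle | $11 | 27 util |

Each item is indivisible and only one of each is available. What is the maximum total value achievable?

Check high-value combinations within $17:
- blender+plant: cost 3+12=15, value 67+36=103
- blender+kettle: cost 3+11=14, value 67+27=94
- rug+blender: cost 8+3=11, value 24+67=91
Best: 103 util.

103 util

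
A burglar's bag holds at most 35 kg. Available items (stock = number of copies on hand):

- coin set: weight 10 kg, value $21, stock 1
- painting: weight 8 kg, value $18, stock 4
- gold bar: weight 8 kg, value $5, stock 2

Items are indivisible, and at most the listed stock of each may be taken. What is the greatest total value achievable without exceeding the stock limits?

$75

Best selections within weight 35 and stock limits:
- 1×coin set + 3×painting: weight 34, value 75
- 4×painting: weight 32, value 72
Best: $75.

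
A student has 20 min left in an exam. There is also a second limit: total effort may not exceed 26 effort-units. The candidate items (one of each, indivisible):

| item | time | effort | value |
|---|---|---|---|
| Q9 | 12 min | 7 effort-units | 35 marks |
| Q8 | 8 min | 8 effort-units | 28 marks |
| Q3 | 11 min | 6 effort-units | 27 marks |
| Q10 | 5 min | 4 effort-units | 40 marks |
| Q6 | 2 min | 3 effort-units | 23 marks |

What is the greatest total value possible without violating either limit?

Feasible sets respecting both limits:
- Q9+Q10+Q6: time 19, effort 14, value 98
- Q8+Q10+Q6: time 15, effort 15, value 91
- Q3+Q10+Q6: time 18, effort 13, value 90
Best: 98 marks.

98 marks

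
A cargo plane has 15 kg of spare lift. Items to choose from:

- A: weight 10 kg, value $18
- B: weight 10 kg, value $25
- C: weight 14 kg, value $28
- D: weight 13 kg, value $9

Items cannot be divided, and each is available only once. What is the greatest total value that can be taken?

$28

Check high-value combinations within 15 kg:
- C: weight 14, value 28
- B: weight 10, value 25
- A: weight 10, value 18
- D: weight 13, value 9
Best: $28.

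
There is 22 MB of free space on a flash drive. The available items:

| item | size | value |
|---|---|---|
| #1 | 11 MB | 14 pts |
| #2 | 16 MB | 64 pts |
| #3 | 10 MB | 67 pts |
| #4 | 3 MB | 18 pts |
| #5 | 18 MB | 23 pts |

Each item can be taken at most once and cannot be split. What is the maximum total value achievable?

This is a 0/1 knapsack; check combinations near the capacity.
- #3+#4: size 10+3=13, value 67+18=85
- #2+#4: size 16+3=19, value 64+18=82
- #1+#3: size 11+10=21, value 14+67=81
- #3: size 10, value 67
Best: 85 pts.

85 pts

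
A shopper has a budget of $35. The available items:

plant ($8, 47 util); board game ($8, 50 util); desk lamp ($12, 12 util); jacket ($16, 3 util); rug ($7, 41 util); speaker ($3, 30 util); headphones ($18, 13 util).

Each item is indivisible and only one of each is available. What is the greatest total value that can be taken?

168 util

Check high-value combinations within $35:
- plant+board game+rug+speaker: cost 8+8+7+3=26, value 47+50+41+30=168
- plant+board game+desk lamp+rug: cost 8+8+12+7=35, value 47+50+12+41=150
- plant+board game+desk lamp+speaker: cost 8+8+12+3=31, value 47+50+12+30=139
Best: 168 util.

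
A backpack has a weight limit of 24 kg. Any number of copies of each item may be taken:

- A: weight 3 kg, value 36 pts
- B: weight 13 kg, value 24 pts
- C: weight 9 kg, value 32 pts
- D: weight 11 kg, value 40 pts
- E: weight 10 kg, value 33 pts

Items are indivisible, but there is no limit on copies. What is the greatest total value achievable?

Best value-per-unit is A at 36/3, and filling with it alone uses weight 8×3=24. No mix of the others beats 8×36 = 288.

288 pts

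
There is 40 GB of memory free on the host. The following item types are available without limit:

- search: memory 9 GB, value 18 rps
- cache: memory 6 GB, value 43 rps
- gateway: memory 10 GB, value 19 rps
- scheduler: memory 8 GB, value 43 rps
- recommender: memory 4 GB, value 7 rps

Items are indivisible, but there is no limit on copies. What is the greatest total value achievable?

Best value-per-unit is cache at 43/6; filling with it alone gives 6×43 = 258.
Optimal mix: 6×cache + 1×recommender → memory 40, value 265.

265 rps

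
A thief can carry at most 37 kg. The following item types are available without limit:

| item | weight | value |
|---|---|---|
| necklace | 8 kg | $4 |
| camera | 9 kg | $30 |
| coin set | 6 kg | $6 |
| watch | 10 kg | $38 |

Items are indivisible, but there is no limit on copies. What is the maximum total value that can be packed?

$128

Best value-per-unit is watch at 38/10; filling with it alone gives 3×38 = 114.
Optimal mix: 3×camera + 1×watch → weight 37, value 128.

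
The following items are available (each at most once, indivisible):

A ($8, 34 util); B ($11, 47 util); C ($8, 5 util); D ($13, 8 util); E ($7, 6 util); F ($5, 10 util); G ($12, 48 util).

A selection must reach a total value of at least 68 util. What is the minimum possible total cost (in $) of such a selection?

Subsets with value ≥ 68, sorted by total cost:
- A+B: cost 19, value 81
- A+G: cost 20, value 82
- B+G: cost 23, value 95
- A+B+F: cost 24, value 91
Minimum cost: 19 $.

19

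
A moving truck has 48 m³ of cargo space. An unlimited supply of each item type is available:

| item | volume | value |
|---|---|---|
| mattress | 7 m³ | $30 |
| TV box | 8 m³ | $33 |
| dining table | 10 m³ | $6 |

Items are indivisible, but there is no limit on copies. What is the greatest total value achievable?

Best value-per-unit is mattress at 30/7; filling with it alone gives 6×30 = 180.
Optimal mix: 6×TV box → volume 48, value 198.

$198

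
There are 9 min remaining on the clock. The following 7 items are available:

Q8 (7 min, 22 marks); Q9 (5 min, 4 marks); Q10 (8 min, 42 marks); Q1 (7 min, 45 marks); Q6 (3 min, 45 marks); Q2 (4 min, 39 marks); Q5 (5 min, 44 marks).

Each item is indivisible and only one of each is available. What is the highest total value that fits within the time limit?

89 marks

Check high-value combinations within 9 min:
- Q6+Q5: time 3+5=8, value 45+44=89
- Q6+Q2: time 3+4=7, value 45+39=84
- Q2+Q5: time 4+5=9, value 39+44=83
- Q9+Q6: time 5+3=8, value 4+45=49
- Q6: time 3, value 45
Best: 89 marks.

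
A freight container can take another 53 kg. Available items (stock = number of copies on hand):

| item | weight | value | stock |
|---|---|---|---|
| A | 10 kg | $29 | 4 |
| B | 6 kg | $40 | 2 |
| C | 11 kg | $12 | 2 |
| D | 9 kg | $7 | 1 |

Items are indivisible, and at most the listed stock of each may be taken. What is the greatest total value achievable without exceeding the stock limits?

Top feasible selections:
- 4×A + 2×B: weight 52, value 196
- 3×A + 2×B + 1×C: weight 53, value 179
- 3×A + 2×B + 1×D: weight 51, value 174
Best: $196.

$196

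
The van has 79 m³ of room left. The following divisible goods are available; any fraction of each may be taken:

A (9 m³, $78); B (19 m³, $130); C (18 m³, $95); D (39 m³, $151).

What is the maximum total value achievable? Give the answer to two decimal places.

Take in order of value per unit:
- A (78/9 per unit): all 9 → value 78, running total 78.00
- B (130/19 per unit): all 19 → value 130, running total 208.00
- C (95/18 per unit): all 18 → value 95, running total 303.00
- D (151/39 per unit): 33 of 39 → value 33×151/39 = 127.7692, running total 430.77
Total 430.77.

430.77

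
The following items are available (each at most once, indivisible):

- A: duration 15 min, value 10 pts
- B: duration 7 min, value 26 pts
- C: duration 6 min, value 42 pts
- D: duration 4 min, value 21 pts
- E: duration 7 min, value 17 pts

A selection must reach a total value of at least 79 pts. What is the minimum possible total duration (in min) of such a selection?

Subsets with value ≥ 79, sorted by total duration:
- B+C+D: duration 17, value 89
- C+D+E: duration 17, value 80
- B+C+E: duration 20, value 85
- B+C+D+E: duration 24, value 106
Minimum duration: 17 min.

17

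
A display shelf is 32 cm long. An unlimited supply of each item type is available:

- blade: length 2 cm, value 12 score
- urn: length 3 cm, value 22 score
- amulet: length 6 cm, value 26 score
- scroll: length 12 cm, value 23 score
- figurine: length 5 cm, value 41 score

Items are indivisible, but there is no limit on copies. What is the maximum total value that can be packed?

Best value-per-unit is figurine at 41/5; filling with it alone gives 6×41 = 246.
Optimal mix: 1×blade + 6×figurine → length 32, value 258.

258 score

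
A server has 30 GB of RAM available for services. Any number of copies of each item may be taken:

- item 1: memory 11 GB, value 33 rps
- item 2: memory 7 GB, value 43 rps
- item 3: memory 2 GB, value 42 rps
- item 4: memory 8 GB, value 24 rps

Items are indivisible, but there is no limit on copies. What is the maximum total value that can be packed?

Best value-per-unit is item 3 at 42/2, and filling with it alone uses memory 15×2=30. No mix of the others beats 15×42 = 630.

630 rps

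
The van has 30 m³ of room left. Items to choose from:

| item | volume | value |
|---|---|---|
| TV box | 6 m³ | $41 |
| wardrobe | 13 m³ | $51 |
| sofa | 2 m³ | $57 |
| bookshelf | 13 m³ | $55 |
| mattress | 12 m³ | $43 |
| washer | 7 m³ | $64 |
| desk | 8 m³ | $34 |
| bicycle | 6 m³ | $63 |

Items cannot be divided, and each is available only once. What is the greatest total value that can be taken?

$259

This is a 0/1 knapsack; check combinations near the capacity.
- TV box+sofa+washer+desk+bicycle: volume 6+2+7+8+6=29, value 41+57+64+34+63=259
- sofa+bookshelf+washer+bicycle: volume 2+13+7+6=28, value 57+55+64+63=239
- wardrobe+sofa+washer+bicycle: volume 13+2+7+6=28, value 51+57+64+63=235
- sofa+mattress+washer+bicycle: volume 2+12+7+6=27, value 57+43+64+63=227
Best: $259.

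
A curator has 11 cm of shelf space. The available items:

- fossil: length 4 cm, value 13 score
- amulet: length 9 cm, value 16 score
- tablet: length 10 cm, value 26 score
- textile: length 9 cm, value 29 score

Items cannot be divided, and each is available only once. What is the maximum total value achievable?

29 score

Check high-value combinations within 11 cm:
- textile: length 9, value 29
- tablet: length 10, value 26
- amulet: length 9, value 16
Best: 29 score.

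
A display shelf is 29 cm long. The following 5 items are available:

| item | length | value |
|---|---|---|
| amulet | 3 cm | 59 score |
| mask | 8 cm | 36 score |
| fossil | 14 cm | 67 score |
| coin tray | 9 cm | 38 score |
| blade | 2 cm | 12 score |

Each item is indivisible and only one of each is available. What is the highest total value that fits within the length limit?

This is a 0/1 knapsack; check combinations near the capacity.
- amulet+fossil+coin tray+blade: length 3+14+9+2=28, value 59+67+38+12=176
- amulet+mask+fossil+blade: length 3+8+14+2=27, value 59+36+67+12=174
- amulet+fossil+coin tray: length 3+14+9=26, value 59+67+38=164
- amulet+mask+fossil: length 3+8+14=25, value 59+36+67=162
Best: 176 score.

176 score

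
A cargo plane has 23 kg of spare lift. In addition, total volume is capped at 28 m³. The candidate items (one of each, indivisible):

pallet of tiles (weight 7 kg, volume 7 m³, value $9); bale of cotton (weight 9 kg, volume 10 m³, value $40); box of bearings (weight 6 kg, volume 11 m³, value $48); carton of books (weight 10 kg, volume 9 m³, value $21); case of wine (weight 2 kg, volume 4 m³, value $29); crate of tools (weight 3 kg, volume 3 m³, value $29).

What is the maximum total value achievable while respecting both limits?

$146

Feasible sets respecting both limits:
- bale of cotton+box of bearings+case of wine+crate of tools: weight 20, volume 28, value 146
- box of bearings+carton of books+case of wine+crate of tools: weight 21, volume 27, value 127
- bale of cotton+box of bearings+case of wine: weight 17, volume 25, value 117
- bale of cotton+box of bearings+crate of tools: weight 18, volume 24, value 117
Best: $146.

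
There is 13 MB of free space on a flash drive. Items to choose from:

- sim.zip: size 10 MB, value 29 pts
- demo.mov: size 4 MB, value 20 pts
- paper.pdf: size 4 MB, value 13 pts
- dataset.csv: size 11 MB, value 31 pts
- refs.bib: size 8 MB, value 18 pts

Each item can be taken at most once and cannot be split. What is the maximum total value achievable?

38 pts

Check high-value combinations within 13 MB:
- demo.mov+refs.bib: size 4+8=12, value 20+18=38
- demo.mov+paper.pdf: size 4+4=8, value 20+13=33
- dataset.csv: size 11, value 31
Best: 38 pts.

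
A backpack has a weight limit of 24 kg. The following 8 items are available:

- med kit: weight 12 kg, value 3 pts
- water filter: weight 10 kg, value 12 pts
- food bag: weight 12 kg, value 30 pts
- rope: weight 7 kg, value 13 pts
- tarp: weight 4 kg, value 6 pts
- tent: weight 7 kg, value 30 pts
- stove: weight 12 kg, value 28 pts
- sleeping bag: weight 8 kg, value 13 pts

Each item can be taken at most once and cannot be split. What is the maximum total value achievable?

66 pts

Check high-value combinations within 24 kg:
- food bag+tarp+tent: weight 12+4+7=23, value 30+6+30=66
- tarp+tent+stove: weight 4+7+12=23, value 6+30+28=64
- food bag+tent: weight 12+7=19, value 30+30=60
- tent+stove: weight 7+12=19, value 30+28=58
- food bag+stove: weight 12+12=24, value 30+28=58
Best: 66 pts.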